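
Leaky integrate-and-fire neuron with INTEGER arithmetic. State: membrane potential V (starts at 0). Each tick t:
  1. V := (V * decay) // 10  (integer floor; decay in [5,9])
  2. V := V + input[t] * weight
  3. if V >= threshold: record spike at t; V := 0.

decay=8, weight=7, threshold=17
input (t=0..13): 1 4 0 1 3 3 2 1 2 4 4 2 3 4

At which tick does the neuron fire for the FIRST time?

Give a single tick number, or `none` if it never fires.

Answer: 1

Derivation:
t=0: input=1 -> V=7
t=1: input=4 -> V=0 FIRE
t=2: input=0 -> V=0
t=3: input=1 -> V=7
t=4: input=3 -> V=0 FIRE
t=5: input=3 -> V=0 FIRE
t=6: input=2 -> V=14
t=7: input=1 -> V=0 FIRE
t=8: input=2 -> V=14
t=9: input=4 -> V=0 FIRE
t=10: input=4 -> V=0 FIRE
t=11: input=2 -> V=14
t=12: input=3 -> V=0 FIRE
t=13: input=4 -> V=0 FIRE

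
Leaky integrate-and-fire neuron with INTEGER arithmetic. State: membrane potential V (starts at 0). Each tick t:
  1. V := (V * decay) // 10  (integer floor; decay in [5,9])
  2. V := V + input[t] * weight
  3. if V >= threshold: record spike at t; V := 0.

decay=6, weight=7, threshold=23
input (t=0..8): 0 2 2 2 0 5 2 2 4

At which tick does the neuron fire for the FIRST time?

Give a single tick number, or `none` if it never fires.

t=0: input=0 -> V=0
t=1: input=2 -> V=14
t=2: input=2 -> V=22
t=3: input=2 -> V=0 FIRE
t=4: input=0 -> V=0
t=5: input=5 -> V=0 FIRE
t=6: input=2 -> V=14
t=7: input=2 -> V=22
t=8: input=4 -> V=0 FIRE

Answer: 3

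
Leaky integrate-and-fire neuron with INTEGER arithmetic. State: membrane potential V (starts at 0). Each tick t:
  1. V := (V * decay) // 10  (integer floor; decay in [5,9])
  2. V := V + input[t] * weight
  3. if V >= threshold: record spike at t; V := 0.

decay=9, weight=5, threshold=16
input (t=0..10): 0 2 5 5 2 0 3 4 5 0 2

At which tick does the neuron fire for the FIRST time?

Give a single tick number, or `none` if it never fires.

t=0: input=0 -> V=0
t=1: input=2 -> V=10
t=2: input=5 -> V=0 FIRE
t=3: input=5 -> V=0 FIRE
t=4: input=2 -> V=10
t=5: input=0 -> V=9
t=6: input=3 -> V=0 FIRE
t=7: input=4 -> V=0 FIRE
t=8: input=5 -> V=0 FIRE
t=9: input=0 -> V=0
t=10: input=2 -> V=10

Answer: 2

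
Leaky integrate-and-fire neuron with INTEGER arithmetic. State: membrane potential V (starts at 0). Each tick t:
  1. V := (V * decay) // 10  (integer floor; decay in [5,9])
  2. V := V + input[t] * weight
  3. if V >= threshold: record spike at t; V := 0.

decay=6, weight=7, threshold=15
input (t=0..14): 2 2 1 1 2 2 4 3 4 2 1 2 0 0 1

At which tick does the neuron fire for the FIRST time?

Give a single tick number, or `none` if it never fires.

Answer: 1

Derivation:
t=0: input=2 -> V=14
t=1: input=2 -> V=0 FIRE
t=2: input=1 -> V=7
t=3: input=1 -> V=11
t=4: input=2 -> V=0 FIRE
t=5: input=2 -> V=14
t=6: input=4 -> V=0 FIRE
t=7: input=3 -> V=0 FIRE
t=8: input=4 -> V=0 FIRE
t=9: input=2 -> V=14
t=10: input=1 -> V=0 FIRE
t=11: input=2 -> V=14
t=12: input=0 -> V=8
t=13: input=0 -> V=4
t=14: input=1 -> V=9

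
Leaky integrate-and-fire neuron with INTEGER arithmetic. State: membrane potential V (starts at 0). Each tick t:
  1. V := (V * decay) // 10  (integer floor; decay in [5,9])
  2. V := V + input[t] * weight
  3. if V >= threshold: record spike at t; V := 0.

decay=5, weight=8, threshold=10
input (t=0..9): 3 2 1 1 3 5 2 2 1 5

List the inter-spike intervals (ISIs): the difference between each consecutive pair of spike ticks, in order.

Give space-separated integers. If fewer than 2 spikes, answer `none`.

t=0: input=3 -> V=0 FIRE
t=1: input=2 -> V=0 FIRE
t=2: input=1 -> V=8
t=3: input=1 -> V=0 FIRE
t=4: input=3 -> V=0 FIRE
t=5: input=5 -> V=0 FIRE
t=6: input=2 -> V=0 FIRE
t=7: input=2 -> V=0 FIRE
t=8: input=1 -> V=8
t=9: input=5 -> V=0 FIRE

Answer: 1 2 1 1 1 1 2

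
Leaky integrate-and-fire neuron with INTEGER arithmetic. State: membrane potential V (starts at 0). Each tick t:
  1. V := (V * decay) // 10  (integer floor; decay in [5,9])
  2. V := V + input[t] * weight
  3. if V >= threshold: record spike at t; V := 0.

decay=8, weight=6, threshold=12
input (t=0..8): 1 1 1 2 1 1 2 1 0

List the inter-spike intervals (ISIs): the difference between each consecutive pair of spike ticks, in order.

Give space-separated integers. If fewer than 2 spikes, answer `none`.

Answer: 1 3

Derivation:
t=0: input=1 -> V=6
t=1: input=1 -> V=10
t=2: input=1 -> V=0 FIRE
t=3: input=2 -> V=0 FIRE
t=4: input=1 -> V=6
t=5: input=1 -> V=10
t=6: input=2 -> V=0 FIRE
t=7: input=1 -> V=6
t=8: input=0 -> V=4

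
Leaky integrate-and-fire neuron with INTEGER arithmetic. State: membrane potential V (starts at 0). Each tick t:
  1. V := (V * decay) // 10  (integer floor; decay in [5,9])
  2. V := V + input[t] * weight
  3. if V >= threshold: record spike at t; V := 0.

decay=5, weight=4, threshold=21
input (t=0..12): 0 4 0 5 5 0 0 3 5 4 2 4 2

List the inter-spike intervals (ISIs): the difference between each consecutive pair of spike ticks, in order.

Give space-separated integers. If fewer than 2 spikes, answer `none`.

t=0: input=0 -> V=0
t=1: input=4 -> V=16
t=2: input=0 -> V=8
t=3: input=5 -> V=0 FIRE
t=4: input=5 -> V=20
t=5: input=0 -> V=10
t=6: input=0 -> V=5
t=7: input=3 -> V=14
t=8: input=5 -> V=0 FIRE
t=9: input=4 -> V=16
t=10: input=2 -> V=16
t=11: input=4 -> V=0 FIRE
t=12: input=2 -> V=8

Answer: 5 3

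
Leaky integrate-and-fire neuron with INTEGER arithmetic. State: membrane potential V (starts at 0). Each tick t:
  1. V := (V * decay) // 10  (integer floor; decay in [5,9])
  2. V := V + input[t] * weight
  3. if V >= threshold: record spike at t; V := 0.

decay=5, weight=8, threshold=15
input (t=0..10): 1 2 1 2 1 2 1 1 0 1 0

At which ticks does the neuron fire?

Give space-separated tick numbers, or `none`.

Answer: 1 3 5

Derivation:
t=0: input=1 -> V=8
t=1: input=2 -> V=0 FIRE
t=2: input=1 -> V=8
t=3: input=2 -> V=0 FIRE
t=4: input=1 -> V=8
t=5: input=2 -> V=0 FIRE
t=6: input=1 -> V=8
t=7: input=1 -> V=12
t=8: input=0 -> V=6
t=9: input=1 -> V=11
t=10: input=0 -> V=5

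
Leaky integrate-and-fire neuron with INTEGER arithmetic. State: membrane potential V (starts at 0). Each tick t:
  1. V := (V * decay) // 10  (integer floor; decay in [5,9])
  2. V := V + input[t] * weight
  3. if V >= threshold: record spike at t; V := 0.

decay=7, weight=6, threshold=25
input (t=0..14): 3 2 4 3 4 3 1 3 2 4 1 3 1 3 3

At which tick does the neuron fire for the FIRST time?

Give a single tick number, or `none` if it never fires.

Answer: 2

Derivation:
t=0: input=3 -> V=18
t=1: input=2 -> V=24
t=2: input=4 -> V=0 FIRE
t=3: input=3 -> V=18
t=4: input=4 -> V=0 FIRE
t=5: input=3 -> V=18
t=6: input=1 -> V=18
t=7: input=3 -> V=0 FIRE
t=8: input=2 -> V=12
t=9: input=4 -> V=0 FIRE
t=10: input=1 -> V=6
t=11: input=3 -> V=22
t=12: input=1 -> V=21
t=13: input=3 -> V=0 FIRE
t=14: input=3 -> V=18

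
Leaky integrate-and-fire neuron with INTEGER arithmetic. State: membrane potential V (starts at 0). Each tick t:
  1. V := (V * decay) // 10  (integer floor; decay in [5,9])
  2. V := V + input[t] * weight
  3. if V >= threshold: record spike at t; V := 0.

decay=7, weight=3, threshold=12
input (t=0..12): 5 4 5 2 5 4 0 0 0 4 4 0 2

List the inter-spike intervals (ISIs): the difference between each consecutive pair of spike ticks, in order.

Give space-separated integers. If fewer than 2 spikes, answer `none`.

t=0: input=5 -> V=0 FIRE
t=1: input=4 -> V=0 FIRE
t=2: input=5 -> V=0 FIRE
t=3: input=2 -> V=6
t=4: input=5 -> V=0 FIRE
t=5: input=4 -> V=0 FIRE
t=6: input=0 -> V=0
t=7: input=0 -> V=0
t=8: input=0 -> V=0
t=9: input=4 -> V=0 FIRE
t=10: input=4 -> V=0 FIRE
t=11: input=0 -> V=0
t=12: input=2 -> V=6

Answer: 1 1 2 1 4 1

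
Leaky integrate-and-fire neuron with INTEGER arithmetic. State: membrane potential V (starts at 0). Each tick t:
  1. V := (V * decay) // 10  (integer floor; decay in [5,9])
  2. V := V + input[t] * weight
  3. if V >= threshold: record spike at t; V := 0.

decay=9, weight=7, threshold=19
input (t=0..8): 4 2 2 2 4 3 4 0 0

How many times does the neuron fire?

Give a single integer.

t=0: input=4 -> V=0 FIRE
t=1: input=2 -> V=14
t=2: input=2 -> V=0 FIRE
t=3: input=2 -> V=14
t=4: input=4 -> V=0 FIRE
t=5: input=3 -> V=0 FIRE
t=6: input=4 -> V=0 FIRE
t=7: input=0 -> V=0
t=8: input=0 -> V=0

Answer: 5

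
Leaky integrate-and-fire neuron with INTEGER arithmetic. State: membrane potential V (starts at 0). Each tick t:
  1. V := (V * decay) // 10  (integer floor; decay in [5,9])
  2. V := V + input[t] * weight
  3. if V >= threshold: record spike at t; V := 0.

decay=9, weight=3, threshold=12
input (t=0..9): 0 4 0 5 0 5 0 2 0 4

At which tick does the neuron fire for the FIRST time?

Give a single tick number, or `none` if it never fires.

t=0: input=0 -> V=0
t=1: input=4 -> V=0 FIRE
t=2: input=0 -> V=0
t=3: input=5 -> V=0 FIRE
t=4: input=0 -> V=0
t=5: input=5 -> V=0 FIRE
t=6: input=0 -> V=0
t=7: input=2 -> V=6
t=8: input=0 -> V=5
t=9: input=4 -> V=0 FIRE

Answer: 1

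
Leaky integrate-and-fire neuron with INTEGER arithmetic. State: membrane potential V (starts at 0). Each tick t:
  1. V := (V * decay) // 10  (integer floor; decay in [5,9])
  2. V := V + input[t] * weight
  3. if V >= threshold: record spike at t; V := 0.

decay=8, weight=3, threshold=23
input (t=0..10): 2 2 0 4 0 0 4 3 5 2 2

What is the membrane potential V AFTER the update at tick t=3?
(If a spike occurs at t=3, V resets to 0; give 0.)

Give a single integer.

t=0: input=2 -> V=6
t=1: input=2 -> V=10
t=2: input=0 -> V=8
t=3: input=4 -> V=18
t=4: input=0 -> V=14
t=5: input=0 -> V=11
t=6: input=4 -> V=20
t=7: input=3 -> V=0 FIRE
t=8: input=5 -> V=15
t=9: input=2 -> V=18
t=10: input=2 -> V=20

Answer: 18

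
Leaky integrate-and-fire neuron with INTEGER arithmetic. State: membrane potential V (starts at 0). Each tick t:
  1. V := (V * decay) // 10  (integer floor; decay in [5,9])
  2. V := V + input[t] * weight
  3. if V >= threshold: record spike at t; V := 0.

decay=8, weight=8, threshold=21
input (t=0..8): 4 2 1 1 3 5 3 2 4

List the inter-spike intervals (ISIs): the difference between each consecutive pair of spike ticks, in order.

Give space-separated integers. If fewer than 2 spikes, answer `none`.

t=0: input=4 -> V=0 FIRE
t=1: input=2 -> V=16
t=2: input=1 -> V=20
t=3: input=1 -> V=0 FIRE
t=4: input=3 -> V=0 FIRE
t=5: input=5 -> V=0 FIRE
t=6: input=3 -> V=0 FIRE
t=7: input=2 -> V=16
t=8: input=4 -> V=0 FIRE

Answer: 3 1 1 1 2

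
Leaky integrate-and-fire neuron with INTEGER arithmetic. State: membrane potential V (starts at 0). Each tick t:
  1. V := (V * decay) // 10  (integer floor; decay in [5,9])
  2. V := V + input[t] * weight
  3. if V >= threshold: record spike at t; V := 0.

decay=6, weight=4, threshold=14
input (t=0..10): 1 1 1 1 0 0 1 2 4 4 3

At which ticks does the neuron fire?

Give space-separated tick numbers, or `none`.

t=0: input=1 -> V=4
t=1: input=1 -> V=6
t=2: input=1 -> V=7
t=3: input=1 -> V=8
t=4: input=0 -> V=4
t=5: input=0 -> V=2
t=6: input=1 -> V=5
t=7: input=2 -> V=11
t=8: input=4 -> V=0 FIRE
t=9: input=4 -> V=0 FIRE
t=10: input=3 -> V=12

Answer: 8 9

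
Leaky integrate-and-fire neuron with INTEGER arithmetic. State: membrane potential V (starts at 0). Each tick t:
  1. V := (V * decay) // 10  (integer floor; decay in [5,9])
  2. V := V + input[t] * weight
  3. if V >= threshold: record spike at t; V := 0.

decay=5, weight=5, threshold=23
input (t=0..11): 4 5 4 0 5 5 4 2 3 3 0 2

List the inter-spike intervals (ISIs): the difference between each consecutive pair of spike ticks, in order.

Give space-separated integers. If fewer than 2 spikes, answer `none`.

t=0: input=4 -> V=20
t=1: input=5 -> V=0 FIRE
t=2: input=4 -> V=20
t=3: input=0 -> V=10
t=4: input=5 -> V=0 FIRE
t=5: input=5 -> V=0 FIRE
t=6: input=4 -> V=20
t=7: input=2 -> V=20
t=8: input=3 -> V=0 FIRE
t=9: input=3 -> V=15
t=10: input=0 -> V=7
t=11: input=2 -> V=13

Answer: 3 1 3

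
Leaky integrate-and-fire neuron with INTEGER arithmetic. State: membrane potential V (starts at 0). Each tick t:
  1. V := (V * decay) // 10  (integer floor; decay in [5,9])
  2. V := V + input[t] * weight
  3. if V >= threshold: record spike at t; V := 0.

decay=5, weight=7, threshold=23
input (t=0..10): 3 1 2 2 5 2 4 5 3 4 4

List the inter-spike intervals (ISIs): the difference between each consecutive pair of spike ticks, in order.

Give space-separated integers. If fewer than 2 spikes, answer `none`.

t=0: input=3 -> V=21
t=1: input=1 -> V=17
t=2: input=2 -> V=22
t=3: input=2 -> V=0 FIRE
t=4: input=5 -> V=0 FIRE
t=5: input=2 -> V=14
t=6: input=4 -> V=0 FIRE
t=7: input=5 -> V=0 FIRE
t=8: input=3 -> V=21
t=9: input=4 -> V=0 FIRE
t=10: input=4 -> V=0 FIRE

Answer: 1 2 1 2 1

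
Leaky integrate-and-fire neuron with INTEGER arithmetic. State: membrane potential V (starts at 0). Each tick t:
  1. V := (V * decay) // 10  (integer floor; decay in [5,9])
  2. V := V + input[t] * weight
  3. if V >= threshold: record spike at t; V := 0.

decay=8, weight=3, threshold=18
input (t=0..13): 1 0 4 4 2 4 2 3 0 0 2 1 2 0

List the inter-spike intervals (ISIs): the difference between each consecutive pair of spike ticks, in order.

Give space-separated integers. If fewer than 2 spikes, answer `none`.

Answer: 3

Derivation:
t=0: input=1 -> V=3
t=1: input=0 -> V=2
t=2: input=4 -> V=13
t=3: input=4 -> V=0 FIRE
t=4: input=2 -> V=6
t=5: input=4 -> V=16
t=6: input=2 -> V=0 FIRE
t=7: input=3 -> V=9
t=8: input=0 -> V=7
t=9: input=0 -> V=5
t=10: input=2 -> V=10
t=11: input=1 -> V=11
t=12: input=2 -> V=14
t=13: input=0 -> V=11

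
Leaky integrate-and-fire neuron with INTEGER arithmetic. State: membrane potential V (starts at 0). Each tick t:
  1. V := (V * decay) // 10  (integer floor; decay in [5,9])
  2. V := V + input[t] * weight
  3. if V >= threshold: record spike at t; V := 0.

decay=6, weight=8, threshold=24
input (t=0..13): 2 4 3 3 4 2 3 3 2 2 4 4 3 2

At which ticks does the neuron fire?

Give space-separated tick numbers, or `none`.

t=0: input=2 -> V=16
t=1: input=4 -> V=0 FIRE
t=2: input=3 -> V=0 FIRE
t=3: input=3 -> V=0 FIRE
t=4: input=4 -> V=0 FIRE
t=5: input=2 -> V=16
t=6: input=3 -> V=0 FIRE
t=7: input=3 -> V=0 FIRE
t=8: input=2 -> V=16
t=9: input=2 -> V=0 FIRE
t=10: input=4 -> V=0 FIRE
t=11: input=4 -> V=0 FIRE
t=12: input=3 -> V=0 FIRE
t=13: input=2 -> V=16

Answer: 1 2 3 4 6 7 9 10 11 12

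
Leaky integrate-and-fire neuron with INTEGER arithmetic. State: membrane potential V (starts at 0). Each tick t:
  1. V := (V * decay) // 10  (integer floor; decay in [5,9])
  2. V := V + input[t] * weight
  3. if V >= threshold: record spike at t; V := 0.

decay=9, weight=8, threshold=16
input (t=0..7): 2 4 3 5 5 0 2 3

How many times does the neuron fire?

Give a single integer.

Answer: 7

Derivation:
t=0: input=2 -> V=0 FIRE
t=1: input=4 -> V=0 FIRE
t=2: input=3 -> V=0 FIRE
t=3: input=5 -> V=0 FIRE
t=4: input=5 -> V=0 FIRE
t=5: input=0 -> V=0
t=6: input=2 -> V=0 FIRE
t=7: input=3 -> V=0 FIRE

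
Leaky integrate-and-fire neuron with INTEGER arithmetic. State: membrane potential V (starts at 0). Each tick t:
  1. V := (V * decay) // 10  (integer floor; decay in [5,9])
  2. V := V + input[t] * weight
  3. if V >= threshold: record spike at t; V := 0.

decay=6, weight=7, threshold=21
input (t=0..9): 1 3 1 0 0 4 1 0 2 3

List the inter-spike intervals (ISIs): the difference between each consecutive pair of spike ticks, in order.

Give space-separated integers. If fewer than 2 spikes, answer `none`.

t=0: input=1 -> V=7
t=1: input=3 -> V=0 FIRE
t=2: input=1 -> V=7
t=3: input=0 -> V=4
t=4: input=0 -> V=2
t=5: input=4 -> V=0 FIRE
t=6: input=1 -> V=7
t=7: input=0 -> V=4
t=8: input=2 -> V=16
t=9: input=3 -> V=0 FIRE

Answer: 4 4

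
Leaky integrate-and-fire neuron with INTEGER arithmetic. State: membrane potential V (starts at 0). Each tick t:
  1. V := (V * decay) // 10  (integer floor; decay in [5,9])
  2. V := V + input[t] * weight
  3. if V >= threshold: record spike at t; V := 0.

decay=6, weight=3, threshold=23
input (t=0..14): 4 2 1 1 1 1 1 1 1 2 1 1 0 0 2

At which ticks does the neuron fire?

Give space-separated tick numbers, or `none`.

t=0: input=4 -> V=12
t=1: input=2 -> V=13
t=2: input=1 -> V=10
t=3: input=1 -> V=9
t=4: input=1 -> V=8
t=5: input=1 -> V=7
t=6: input=1 -> V=7
t=7: input=1 -> V=7
t=8: input=1 -> V=7
t=9: input=2 -> V=10
t=10: input=1 -> V=9
t=11: input=1 -> V=8
t=12: input=0 -> V=4
t=13: input=0 -> V=2
t=14: input=2 -> V=7

Answer: none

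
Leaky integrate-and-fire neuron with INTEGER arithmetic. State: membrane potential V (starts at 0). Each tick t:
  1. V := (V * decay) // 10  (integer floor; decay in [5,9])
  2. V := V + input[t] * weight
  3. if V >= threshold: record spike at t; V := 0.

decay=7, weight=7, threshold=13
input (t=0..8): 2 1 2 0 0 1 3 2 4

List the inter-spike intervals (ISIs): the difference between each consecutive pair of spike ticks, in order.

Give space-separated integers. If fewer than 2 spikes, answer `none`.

Answer: 2 4 1 1

Derivation:
t=0: input=2 -> V=0 FIRE
t=1: input=1 -> V=7
t=2: input=2 -> V=0 FIRE
t=3: input=0 -> V=0
t=4: input=0 -> V=0
t=5: input=1 -> V=7
t=6: input=3 -> V=0 FIRE
t=7: input=2 -> V=0 FIRE
t=8: input=4 -> V=0 FIRE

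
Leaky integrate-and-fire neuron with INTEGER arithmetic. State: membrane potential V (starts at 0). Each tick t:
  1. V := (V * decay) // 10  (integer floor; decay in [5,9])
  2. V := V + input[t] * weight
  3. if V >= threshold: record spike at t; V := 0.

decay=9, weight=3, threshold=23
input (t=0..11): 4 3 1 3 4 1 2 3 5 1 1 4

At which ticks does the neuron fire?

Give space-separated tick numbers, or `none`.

t=0: input=4 -> V=12
t=1: input=3 -> V=19
t=2: input=1 -> V=20
t=3: input=3 -> V=0 FIRE
t=4: input=4 -> V=12
t=5: input=1 -> V=13
t=6: input=2 -> V=17
t=7: input=3 -> V=0 FIRE
t=8: input=5 -> V=15
t=9: input=1 -> V=16
t=10: input=1 -> V=17
t=11: input=4 -> V=0 FIRE

Answer: 3 7 11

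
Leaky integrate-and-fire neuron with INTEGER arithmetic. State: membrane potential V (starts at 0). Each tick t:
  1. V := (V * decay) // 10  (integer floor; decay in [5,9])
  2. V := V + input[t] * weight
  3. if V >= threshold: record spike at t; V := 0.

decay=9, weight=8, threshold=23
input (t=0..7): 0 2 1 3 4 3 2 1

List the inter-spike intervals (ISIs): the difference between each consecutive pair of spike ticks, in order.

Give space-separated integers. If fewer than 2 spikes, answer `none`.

t=0: input=0 -> V=0
t=1: input=2 -> V=16
t=2: input=1 -> V=22
t=3: input=3 -> V=0 FIRE
t=4: input=4 -> V=0 FIRE
t=5: input=3 -> V=0 FIRE
t=6: input=2 -> V=16
t=7: input=1 -> V=22

Answer: 1 1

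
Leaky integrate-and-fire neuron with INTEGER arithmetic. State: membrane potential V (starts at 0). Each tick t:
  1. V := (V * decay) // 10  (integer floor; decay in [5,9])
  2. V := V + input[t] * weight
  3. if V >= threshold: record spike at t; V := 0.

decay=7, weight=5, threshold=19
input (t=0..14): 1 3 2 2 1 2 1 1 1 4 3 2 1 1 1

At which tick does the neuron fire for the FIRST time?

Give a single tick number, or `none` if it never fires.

Answer: 2

Derivation:
t=0: input=1 -> V=5
t=1: input=3 -> V=18
t=2: input=2 -> V=0 FIRE
t=3: input=2 -> V=10
t=4: input=1 -> V=12
t=5: input=2 -> V=18
t=6: input=1 -> V=17
t=7: input=1 -> V=16
t=8: input=1 -> V=16
t=9: input=4 -> V=0 FIRE
t=10: input=3 -> V=15
t=11: input=2 -> V=0 FIRE
t=12: input=1 -> V=5
t=13: input=1 -> V=8
t=14: input=1 -> V=10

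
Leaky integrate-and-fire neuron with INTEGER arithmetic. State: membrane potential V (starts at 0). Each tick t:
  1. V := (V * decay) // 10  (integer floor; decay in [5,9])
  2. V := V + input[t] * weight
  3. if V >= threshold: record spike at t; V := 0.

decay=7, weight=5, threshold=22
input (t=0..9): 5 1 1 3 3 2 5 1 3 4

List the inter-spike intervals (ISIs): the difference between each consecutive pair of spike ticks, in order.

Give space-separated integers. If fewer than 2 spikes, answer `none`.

Answer: 4 2 3

Derivation:
t=0: input=5 -> V=0 FIRE
t=1: input=1 -> V=5
t=2: input=1 -> V=8
t=3: input=3 -> V=20
t=4: input=3 -> V=0 FIRE
t=5: input=2 -> V=10
t=6: input=5 -> V=0 FIRE
t=7: input=1 -> V=5
t=8: input=3 -> V=18
t=9: input=4 -> V=0 FIRE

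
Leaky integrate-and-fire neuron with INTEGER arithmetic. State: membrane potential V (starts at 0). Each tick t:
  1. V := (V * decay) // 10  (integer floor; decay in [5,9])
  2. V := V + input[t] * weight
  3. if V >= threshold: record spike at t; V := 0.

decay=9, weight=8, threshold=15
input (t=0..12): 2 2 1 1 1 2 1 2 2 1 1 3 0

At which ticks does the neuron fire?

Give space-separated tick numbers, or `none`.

t=0: input=2 -> V=0 FIRE
t=1: input=2 -> V=0 FIRE
t=2: input=1 -> V=8
t=3: input=1 -> V=0 FIRE
t=4: input=1 -> V=8
t=5: input=2 -> V=0 FIRE
t=6: input=1 -> V=8
t=7: input=2 -> V=0 FIRE
t=8: input=2 -> V=0 FIRE
t=9: input=1 -> V=8
t=10: input=1 -> V=0 FIRE
t=11: input=3 -> V=0 FIRE
t=12: input=0 -> V=0

Answer: 0 1 3 5 7 8 10 11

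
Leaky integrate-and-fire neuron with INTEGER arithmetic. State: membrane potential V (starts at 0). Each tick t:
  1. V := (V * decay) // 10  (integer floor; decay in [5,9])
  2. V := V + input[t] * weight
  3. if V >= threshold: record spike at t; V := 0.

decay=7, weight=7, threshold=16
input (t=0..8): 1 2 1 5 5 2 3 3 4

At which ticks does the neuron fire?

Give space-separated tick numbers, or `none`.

Answer: 1 3 4 6 7 8

Derivation:
t=0: input=1 -> V=7
t=1: input=2 -> V=0 FIRE
t=2: input=1 -> V=7
t=3: input=5 -> V=0 FIRE
t=4: input=5 -> V=0 FIRE
t=5: input=2 -> V=14
t=6: input=3 -> V=0 FIRE
t=7: input=3 -> V=0 FIRE
t=8: input=4 -> V=0 FIRE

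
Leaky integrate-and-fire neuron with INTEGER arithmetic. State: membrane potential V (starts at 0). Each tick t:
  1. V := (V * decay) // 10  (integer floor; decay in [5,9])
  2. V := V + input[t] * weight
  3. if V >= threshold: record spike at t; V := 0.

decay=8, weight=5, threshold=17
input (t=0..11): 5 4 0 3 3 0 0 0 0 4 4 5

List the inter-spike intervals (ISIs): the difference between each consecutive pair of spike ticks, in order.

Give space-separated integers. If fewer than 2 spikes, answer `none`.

t=0: input=5 -> V=0 FIRE
t=1: input=4 -> V=0 FIRE
t=2: input=0 -> V=0
t=3: input=3 -> V=15
t=4: input=3 -> V=0 FIRE
t=5: input=0 -> V=0
t=6: input=0 -> V=0
t=7: input=0 -> V=0
t=8: input=0 -> V=0
t=9: input=4 -> V=0 FIRE
t=10: input=4 -> V=0 FIRE
t=11: input=5 -> V=0 FIRE

Answer: 1 3 5 1 1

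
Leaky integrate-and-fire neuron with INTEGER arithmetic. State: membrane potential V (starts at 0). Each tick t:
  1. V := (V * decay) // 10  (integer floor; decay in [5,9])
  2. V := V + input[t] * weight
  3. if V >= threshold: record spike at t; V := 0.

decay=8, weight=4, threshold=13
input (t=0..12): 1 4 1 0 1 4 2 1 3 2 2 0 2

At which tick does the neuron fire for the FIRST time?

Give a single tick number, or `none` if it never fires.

Answer: 1

Derivation:
t=0: input=1 -> V=4
t=1: input=4 -> V=0 FIRE
t=2: input=1 -> V=4
t=3: input=0 -> V=3
t=4: input=1 -> V=6
t=5: input=4 -> V=0 FIRE
t=6: input=2 -> V=8
t=7: input=1 -> V=10
t=8: input=3 -> V=0 FIRE
t=9: input=2 -> V=8
t=10: input=2 -> V=0 FIRE
t=11: input=0 -> V=0
t=12: input=2 -> V=8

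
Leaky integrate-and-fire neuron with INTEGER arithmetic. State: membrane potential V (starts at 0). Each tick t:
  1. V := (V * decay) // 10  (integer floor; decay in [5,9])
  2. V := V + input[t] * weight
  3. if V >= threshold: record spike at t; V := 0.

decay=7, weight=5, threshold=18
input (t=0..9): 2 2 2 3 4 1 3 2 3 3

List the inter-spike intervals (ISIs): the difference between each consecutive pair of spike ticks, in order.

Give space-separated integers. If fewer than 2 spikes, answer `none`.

Answer: 2 2 2

Derivation:
t=0: input=2 -> V=10
t=1: input=2 -> V=17
t=2: input=2 -> V=0 FIRE
t=3: input=3 -> V=15
t=4: input=4 -> V=0 FIRE
t=5: input=1 -> V=5
t=6: input=3 -> V=0 FIRE
t=7: input=2 -> V=10
t=8: input=3 -> V=0 FIRE
t=9: input=3 -> V=15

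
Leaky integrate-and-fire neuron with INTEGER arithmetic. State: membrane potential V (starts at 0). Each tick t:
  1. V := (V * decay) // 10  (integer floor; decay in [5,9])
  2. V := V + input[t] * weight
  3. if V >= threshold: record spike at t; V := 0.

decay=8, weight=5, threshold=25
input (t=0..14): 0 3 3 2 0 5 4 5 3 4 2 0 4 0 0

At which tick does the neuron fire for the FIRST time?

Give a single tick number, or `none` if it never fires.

t=0: input=0 -> V=0
t=1: input=3 -> V=15
t=2: input=3 -> V=0 FIRE
t=3: input=2 -> V=10
t=4: input=0 -> V=8
t=5: input=5 -> V=0 FIRE
t=6: input=4 -> V=20
t=7: input=5 -> V=0 FIRE
t=8: input=3 -> V=15
t=9: input=4 -> V=0 FIRE
t=10: input=2 -> V=10
t=11: input=0 -> V=8
t=12: input=4 -> V=0 FIRE
t=13: input=0 -> V=0
t=14: input=0 -> V=0

Answer: 2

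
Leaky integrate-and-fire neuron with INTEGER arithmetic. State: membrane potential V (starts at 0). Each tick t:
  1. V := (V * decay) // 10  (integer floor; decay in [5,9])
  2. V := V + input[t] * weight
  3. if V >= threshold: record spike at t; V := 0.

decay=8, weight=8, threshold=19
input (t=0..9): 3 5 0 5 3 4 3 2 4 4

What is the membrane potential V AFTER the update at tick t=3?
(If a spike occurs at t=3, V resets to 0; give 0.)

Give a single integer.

Answer: 0

Derivation:
t=0: input=3 -> V=0 FIRE
t=1: input=5 -> V=0 FIRE
t=2: input=0 -> V=0
t=3: input=5 -> V=0 FIRE
t=4: input=3 -> V=0 FIRE
t=5: input=4 -> V=0 FIRE
t=6: input=3 -> V=0 FIRE
t=7: input=2 -> V=16
t=8: input=4 -> V=0 FIRE
t=9: input=4 -> V=0 FIRE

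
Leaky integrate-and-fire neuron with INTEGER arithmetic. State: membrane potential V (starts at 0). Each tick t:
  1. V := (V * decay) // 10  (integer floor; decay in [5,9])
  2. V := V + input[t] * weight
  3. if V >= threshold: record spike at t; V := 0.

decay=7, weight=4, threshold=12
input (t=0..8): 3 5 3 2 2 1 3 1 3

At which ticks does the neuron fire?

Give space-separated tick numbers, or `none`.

Answer: 0 1 2 4 6 8

Derivation:
t=0: input=3 -> V=0 FIRE
t=1: input=5 -> V=0 FIRE
t=2: input=3 -> V=0 FIRE
t=3: input=2 -> V=8
t=4: input=2 -> V=0 FIRE
t=5: input=1 -> V=4
t=6: input=3 -> V=0 FIRE
t=7: input=1 -> V=4
t=8: input=3 -> V=0 FIRE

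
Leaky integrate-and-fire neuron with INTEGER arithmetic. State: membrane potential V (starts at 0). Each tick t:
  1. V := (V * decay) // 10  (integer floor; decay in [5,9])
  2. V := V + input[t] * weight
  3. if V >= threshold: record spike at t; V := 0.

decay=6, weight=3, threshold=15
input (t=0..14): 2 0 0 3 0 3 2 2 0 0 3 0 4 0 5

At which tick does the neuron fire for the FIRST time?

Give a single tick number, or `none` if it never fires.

t=0: input=2 -> V=6
t=1: input=0 -> V=3
t=2: input=0 -> V=1
t=3: input=3 -> V=9
t=4: input=0 -> V=5
t=5: input=3 -> V=12
t=6: input=2 -> V=13
t=7: input=2 -> V=13
t=8: input=0 -> V=7
t=9: input=0 -> V=4
t=10: input=3 -> V=11
t=11: input=0 -> V=6
t=12: input=4 -> V=0 FIRE
t=13: input=0 -> V=0
t=14: input=5 -> V=0 FIRE

Answer: 12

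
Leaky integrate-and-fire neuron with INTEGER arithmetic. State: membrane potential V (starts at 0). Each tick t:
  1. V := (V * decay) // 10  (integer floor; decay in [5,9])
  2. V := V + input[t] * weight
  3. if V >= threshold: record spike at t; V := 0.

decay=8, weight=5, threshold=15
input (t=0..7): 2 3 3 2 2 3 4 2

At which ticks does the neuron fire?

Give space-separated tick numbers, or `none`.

t=0: input=2 -> V=10
t=1: input=3 -> V=0 FIRE
t=2: input=3 -> V=0 FIRE
t=3: input=2 -> V=10
t=4: input=2 -> V=0 FIRE
t=5: input=3 -> V=0 FIRE
t=6: input=4 -> V=0 FIRE
t=7: input=2 -> V=10

Answer: 1 2 4 5 6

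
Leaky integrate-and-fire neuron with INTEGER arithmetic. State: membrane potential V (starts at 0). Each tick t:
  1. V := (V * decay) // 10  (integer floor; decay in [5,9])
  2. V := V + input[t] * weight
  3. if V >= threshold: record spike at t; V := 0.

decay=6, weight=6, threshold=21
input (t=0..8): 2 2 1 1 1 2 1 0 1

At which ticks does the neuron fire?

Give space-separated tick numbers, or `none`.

Answer: 5

Derivation:
t=0: input=2 -> V=12
t=1: input=2 -> V=19
t=2: input=1 -> V=17
t=3: input=1 -> V=16
t=4: input=1 -> V=15
t=5: input=2 -> V=0 FIRE
t=6: input=1 -> V=6
t=7: input=0 -> V=3
t=8: input=1 -> V=7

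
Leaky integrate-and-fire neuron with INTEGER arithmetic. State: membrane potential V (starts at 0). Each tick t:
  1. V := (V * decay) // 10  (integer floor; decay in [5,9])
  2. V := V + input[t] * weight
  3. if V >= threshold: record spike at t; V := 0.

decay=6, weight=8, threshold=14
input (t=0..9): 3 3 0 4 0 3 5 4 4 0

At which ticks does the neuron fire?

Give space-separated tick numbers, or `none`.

t=0: input=3 -> V=0 FIRE
t=1: input=3 -> V=0 FIRE
t=2: input=0 -> V=0
t=3: input=4 -> V=0 FIRE
t=4: input=0 -> V=0
t=5: input=3 -> V=0 FIRE
t=6: input=5 -> V=0 FIRE
t=7: input=4 -> V=0 FIRE
t=8: input=4 -> V=0 FIRE
t=9: input=0 -> V=0

Answer: 0 1 3 5 6 7 8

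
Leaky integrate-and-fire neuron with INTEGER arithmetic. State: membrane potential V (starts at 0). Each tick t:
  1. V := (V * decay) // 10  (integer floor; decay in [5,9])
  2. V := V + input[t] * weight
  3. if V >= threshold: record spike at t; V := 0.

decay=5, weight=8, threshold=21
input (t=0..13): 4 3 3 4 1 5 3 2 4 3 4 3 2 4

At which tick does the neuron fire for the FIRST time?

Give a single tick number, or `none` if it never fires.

Answer: 0

Derivation:
t=0: input=4 -> V=0 FIRE
t=1: input=3 -> V=0 FIRE
t=2: input=3 -> V=0 FIRE
t=3: input=4 -> V=0 FIRE
t=4: input=1 -> V=8
t=5: input=5 -> V=0 FIRE
t=6: input=3 -> V=0 FIRE
t=7: input=2 -> V=16
t=8: input=4 -> V=0 FIRE
t=9: input=3 -> V=0 FIRE
t=10: input=4 -> V=0 FIRE
t=11: input=3 -> V=0 FIRE
t=12: input=2 -> V=16
t=13: input=4 -> V=0 FIRE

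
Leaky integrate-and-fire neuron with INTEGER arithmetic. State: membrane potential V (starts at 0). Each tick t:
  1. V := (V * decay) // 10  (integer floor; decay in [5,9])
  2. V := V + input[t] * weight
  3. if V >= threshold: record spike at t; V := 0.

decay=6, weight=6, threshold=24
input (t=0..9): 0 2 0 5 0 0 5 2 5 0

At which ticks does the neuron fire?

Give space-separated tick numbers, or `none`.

Answer: 3 6 8

Derivation:
t=0: input=0 -> V=0
t=1: input=2 -> V=12
t=2: input=0 -> V=7
t=3: input=5 -> V=0 FIRE
t=4: input=0 -> V=0
t=5: input=0 -> V=0
t=6: input=5 -> V=0 FIRE
t=7: input=2 -> V=12
t=8: input=5 -> V=0 FIRE
t=9: input=0 -> V=0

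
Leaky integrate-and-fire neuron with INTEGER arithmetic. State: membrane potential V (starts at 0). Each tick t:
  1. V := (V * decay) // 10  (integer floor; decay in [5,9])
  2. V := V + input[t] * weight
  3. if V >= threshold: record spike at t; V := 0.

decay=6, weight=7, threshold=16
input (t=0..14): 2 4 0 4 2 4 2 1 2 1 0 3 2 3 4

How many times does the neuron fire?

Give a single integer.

Answer: 7

Derivation:
t=0: input=2 -> V=14
t=1: input=4 -> V=0 FIRE
t=2: input=0 -> V=0
t=3: input=4 -> V=0 FIRE
t=4: input=2 -> V=14
t=5: input=4 -> V=0 FIRE
t=6: input=2 -> V=14
t=7: input=1 -> V=15
t=8: input=2 -> V=0 FIRE
t=9: input=1 -> V=7
t=10: input=0 -> V=4
t=11: input=3 -> V=0 FIRE
t=12: input=2 -> V=14
t=13: input=3 -> V=0 FIRE
t=14: input=4 -> V=0 FIRE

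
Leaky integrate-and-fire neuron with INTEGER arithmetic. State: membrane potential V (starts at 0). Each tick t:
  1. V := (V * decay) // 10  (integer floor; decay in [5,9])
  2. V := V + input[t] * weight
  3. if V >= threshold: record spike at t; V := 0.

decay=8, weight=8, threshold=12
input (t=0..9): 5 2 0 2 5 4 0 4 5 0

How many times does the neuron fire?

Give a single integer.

t=0: input=5 -> V=0 FIRE
t=1: input=2 -> V=0 FIRE
t=2: input=0 -> V=0
t=3: input=2 -> V=0 FIRE
t=4: input=5 -> V=0 FIRE
t=5: input=4 -> V=0 FIRE
t=6: input=0 -> V=0
t=7: input=4 -> V=0 FIRE
t=8: input=5 -> V=0 FIRE
t=9: input=0 -> V=0

Answer: 7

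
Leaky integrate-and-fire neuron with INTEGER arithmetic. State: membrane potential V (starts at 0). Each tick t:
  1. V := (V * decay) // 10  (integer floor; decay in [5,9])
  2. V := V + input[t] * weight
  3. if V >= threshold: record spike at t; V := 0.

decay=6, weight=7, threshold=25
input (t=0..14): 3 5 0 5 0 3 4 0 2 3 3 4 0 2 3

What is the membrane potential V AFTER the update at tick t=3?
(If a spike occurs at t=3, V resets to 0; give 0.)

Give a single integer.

Answer: 0

Derivation:
t=0: input=3 -> V=21
t=1: input=5 -> V=0 FIRE
t=2: input=0 -> V=0
t=3: input=5 -> V=0 FIRE
t=4: input=0 -> V=0
t=5: input=3 -> V=21
t=6: input=4 -> V=0 FIRE
t=7: input=0 -> V=0
t=8: input=2 -> V=14
t=9: input=3 -> V=0 FIRE
t=10: input=3 -> V=21
t=11: input=4 -> V=0 FIRE
t=12: input=0 -> V=0
t=13: input=2 -> V=14
t=14: input=3 -> V=0 FIRE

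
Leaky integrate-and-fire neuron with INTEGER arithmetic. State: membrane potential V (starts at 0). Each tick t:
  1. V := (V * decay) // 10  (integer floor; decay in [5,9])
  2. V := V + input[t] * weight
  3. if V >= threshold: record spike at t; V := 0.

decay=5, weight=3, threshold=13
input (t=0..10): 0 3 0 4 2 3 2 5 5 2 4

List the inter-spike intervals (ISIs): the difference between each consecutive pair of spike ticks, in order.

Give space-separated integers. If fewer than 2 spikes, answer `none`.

t=0: input=0 -> V=0
t=1: input=3 -> V=9
t=2: input=0 -> V=4
t=3: input=4 -> V=0 FIRE
t=4: input=2 -> V=6
t=5: input=3 -> V=12
t=6: input=2 -> V=12
t=7: input=5 -> V=0 FIRE
t=8: input=5 -> V=0 FIRE
t=9: input=2 -> V=6
t=10: input=4 -> V=0 FIRE

Answer: 4 1 2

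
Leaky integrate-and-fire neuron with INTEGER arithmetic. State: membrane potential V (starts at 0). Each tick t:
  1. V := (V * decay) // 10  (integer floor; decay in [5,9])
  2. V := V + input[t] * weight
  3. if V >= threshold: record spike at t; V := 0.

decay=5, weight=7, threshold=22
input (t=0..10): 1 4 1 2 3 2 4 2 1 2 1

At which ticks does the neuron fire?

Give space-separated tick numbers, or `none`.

Answer: 1 4 6

Derivation:
t=0: input=1 -> V=7
t=1: input=4 -> V=0 FIRE
t=2: input=1 -> V=7
t=3: input=2 -> V=17
t=4: input=3 -> V=0 FIRE
t=5: input=2 -> V=14
t=6: input=4 -> V=0 FIRE
t=7: input=2 -> V=14
t=8: input=1 -> V=14
t=9: input=2 -> V=21
t=10: input=1 -> V=17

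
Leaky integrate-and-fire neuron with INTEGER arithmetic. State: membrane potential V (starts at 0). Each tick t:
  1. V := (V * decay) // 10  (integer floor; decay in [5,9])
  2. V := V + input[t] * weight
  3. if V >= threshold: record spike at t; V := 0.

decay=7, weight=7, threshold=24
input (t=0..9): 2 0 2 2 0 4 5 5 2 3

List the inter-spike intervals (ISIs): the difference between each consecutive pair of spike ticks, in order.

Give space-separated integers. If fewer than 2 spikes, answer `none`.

Answer: 2 1 1 2

Derivation:
t=0: input=2 -> V=14
t=1: input=0 -> V=9
t=2: input=2 -> V=20
t=3: input=2 -> V=0 FIRE
t=4: input=0 -> V=0
t=5: input=4 -> V=0 FIRE
t=6: input=5 -> V=0 FIRE
t=7: input=5 -> V=0 FIRE
t=8: input=2 -> V=14
t=9: input=3 -> V=0 FIRE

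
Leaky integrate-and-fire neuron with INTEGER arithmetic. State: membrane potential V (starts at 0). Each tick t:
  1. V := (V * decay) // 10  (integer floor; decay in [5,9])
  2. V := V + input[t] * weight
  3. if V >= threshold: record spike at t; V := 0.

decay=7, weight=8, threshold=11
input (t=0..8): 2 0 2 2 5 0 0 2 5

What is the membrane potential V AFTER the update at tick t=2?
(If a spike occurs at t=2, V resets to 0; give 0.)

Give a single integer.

t=0: input=2 -> V=0 FIRE
t=1: input=0 -> V=0
t=2: input=2 -> V=0 FIRE
t=3: input=2 -> V=0 FIRE
t=4: input=5 -> V=0 FIRE
t=5: input=0 -> V=0
t=6: input=0 -> V=0
t=7: input=2 -> V=0 FIRE
t=8: input=5 -> V=0 FIRE

Answer: 0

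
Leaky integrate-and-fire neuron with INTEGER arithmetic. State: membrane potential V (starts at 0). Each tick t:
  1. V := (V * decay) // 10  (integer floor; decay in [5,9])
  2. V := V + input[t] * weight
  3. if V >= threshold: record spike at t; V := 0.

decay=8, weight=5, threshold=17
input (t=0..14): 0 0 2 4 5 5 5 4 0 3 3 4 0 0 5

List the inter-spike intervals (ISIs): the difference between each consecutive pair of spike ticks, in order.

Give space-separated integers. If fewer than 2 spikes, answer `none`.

Answer: 1 1 1 1 3 1 3

Derivation:
t=0: input=0 -> V=0
t=1: input=0 -> V=0
t=2: input=2 -> V=10
t=3: input=4 -> V=0 FIRE
t=4: input=5 -> V=0 FIRE
t=5: input=5 -> V=0 FIRE
t=6: input=5 -> V=0 FIRE
t=7: input=4 -> V=0 FIRE
t=8: input=0 -> V=0
t=9: input=3 -> V=15
t=10: input=3 -> V=0 FIRE
t=11: input=4 -> V=0 FIRE
t=12: input=0 -> V=0
t=13: input=0 -> V=0
t=14: input=5 -> V=0 FIRE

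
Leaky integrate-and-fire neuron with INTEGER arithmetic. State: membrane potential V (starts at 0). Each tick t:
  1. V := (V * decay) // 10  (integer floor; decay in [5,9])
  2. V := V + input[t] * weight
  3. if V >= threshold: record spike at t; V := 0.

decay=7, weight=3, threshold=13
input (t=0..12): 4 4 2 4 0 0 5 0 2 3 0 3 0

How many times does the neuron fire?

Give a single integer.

t=0: input=4 -> V=12
t=1: input=4 -> V=0 FIRE
t=2: input=2 -> V=6
t=3: input=4 -> V=0 FIRE
t=4: input=0 -> V=0
t=5: input=0 -> V=0
t=6: input=5 -> V=0 FIRE
t=7: input=0 -> V=0
t=8: input=2 -> V=6
t=9: input=3 -> V=0 FIRE
t=10: input=0 -> V=0
t=11: input=3 -> V=9
t=12: input=0 -> V=6

Answer: 4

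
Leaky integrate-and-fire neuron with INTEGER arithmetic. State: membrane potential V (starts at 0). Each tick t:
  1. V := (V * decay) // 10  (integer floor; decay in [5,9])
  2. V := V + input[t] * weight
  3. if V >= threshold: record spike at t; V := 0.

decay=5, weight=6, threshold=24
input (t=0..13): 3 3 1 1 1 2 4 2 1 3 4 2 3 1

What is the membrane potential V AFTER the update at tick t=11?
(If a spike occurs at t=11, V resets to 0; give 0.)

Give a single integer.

t=0: input=3 -> V=18
t=1: input=3 -> V=0 FIRE
t=2: input=1 -> V=6
t=3: input=1 -> V=9
t=4: input=1 -> V=10
t=5: input=2 -> V=17
t=6: input=4 -> V=0 FIRE
t=7: input=2 -> V=12
t=8: input=1 -> V=12
t=9: input=3 -> V=0 FIRE
t=10: input=4 -> V=0 FIRE
t=11: input=2 -> V=12
t=12: input=3 -> V=0 FIRE
t=13: input=1 -> V=6

Answer: 12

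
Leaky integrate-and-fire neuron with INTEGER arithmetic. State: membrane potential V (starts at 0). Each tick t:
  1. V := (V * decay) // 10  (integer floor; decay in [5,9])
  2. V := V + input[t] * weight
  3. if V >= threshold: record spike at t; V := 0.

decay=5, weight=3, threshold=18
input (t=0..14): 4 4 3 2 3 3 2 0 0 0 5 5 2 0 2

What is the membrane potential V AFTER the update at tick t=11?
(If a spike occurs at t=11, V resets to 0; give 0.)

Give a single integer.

t=0: input=4 -> V=12
t=1: input=4 -> V=0 FIRE
t=2: input=3 -> V=9
t=3: input=2 -> V=10
t=4: input=3 -> V=14
t=5: input=3 -> V=16
t=6: input=2 -> V=14
t=7: input=0 -> V=7
t=8: input=0 -> V=3
t=9: input=0 -> V=1
t=10: input=5 -> V=15
t=11: input=5 -> V=0 FIRE
t=12: input=2 -> V=6
t=13: input=0 -> V=3
t=14: input=2 -> V=7

Answer: 0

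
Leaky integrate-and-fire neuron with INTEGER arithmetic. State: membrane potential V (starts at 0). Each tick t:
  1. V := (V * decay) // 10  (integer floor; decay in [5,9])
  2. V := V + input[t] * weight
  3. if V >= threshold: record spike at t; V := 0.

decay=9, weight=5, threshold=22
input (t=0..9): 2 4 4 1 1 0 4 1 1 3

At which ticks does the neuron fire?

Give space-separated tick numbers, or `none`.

t=0: input=2 -> V=10
t=1: input=4 -> V=0 FIRE
t=2: input=4 -> V=20
t=3: input=1 -> V=0 FIRE
t=4: input=1 -> V=5
t=5: input=0 -> V=4
t=6: input=4 -> V=0 FIRE
t=7: input=1 -> V=5
t=8: input=1 -> V=9
t=9: input=3 -> V=0 FIRE

Answer: 1 3 6 9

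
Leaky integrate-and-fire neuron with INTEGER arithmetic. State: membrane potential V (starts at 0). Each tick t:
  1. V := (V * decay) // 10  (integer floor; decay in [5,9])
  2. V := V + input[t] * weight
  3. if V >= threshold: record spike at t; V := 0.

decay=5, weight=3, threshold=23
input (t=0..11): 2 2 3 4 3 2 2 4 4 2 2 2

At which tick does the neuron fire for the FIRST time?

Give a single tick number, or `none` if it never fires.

t=0: input=2 -> V=6
t=1: input=2 -> V=9
t=2: input=3 -> V=13
t=3: input=4 -> V=18
t=4: input=3 -> V=18
t=5: input=2 -> V=15
t=6: input=2 -> V=13
t=7: input=4 -> V=18
t=8: input=4 -> V=21
t=9: input=2 -> V=16
t=10: input=2 -> V=14
t=11: input=2 -> V=13

Answer: none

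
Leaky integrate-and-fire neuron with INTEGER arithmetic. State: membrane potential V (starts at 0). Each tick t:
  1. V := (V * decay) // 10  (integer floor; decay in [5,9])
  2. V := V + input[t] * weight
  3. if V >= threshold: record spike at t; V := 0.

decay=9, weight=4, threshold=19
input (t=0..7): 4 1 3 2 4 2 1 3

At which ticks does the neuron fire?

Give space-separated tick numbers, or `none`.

t=0: input=4 -> V=16
t=1: input=1 -> V=18
t=2: input=3 -> V=0 FIRE
t=3: input=2 -> V=8
t=4: input=4 -> V=0 FIRE
t=5: input=2 -> V=8
t=6: input=1 -> V=11
t=7: input=3 -> V=0 FIRE

Answer: 2 4 7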